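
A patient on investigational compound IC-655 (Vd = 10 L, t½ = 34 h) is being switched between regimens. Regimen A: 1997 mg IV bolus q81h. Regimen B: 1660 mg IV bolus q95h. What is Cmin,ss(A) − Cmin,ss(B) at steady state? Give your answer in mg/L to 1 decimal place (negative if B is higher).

19.4 mg/L

Regimen A: f = (1/2)^(81/34) ≈ 0.1918; Cmin,ss = (1997/10)·f/(1−f) ≈ 47.392 mg/L.
Regimen B: f = (1/2)^(95/34) ≈ 0.1442; Cmin,ss = (1660/10)·f/(1−f) ≈ 27.971 mg/L.
Difference ≈ 47.392 − 27.971 ≈ 19.421 mg/L.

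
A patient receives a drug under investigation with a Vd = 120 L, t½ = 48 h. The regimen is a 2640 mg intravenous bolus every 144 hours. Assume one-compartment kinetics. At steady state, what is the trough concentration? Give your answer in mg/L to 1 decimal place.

τ = 144 h = 3 half-lives, so f = (1/2)^3 = 0.125.
Accumulation ratio R = 1/(1 − f) = 1/0.875 = 8/7.
Single-dose peak C₀ = D/Vd = 2640/120 = 22 mg/L.
Steady-state peak Cmax,ss = C₀·R = 22 × 8/7 ≈ 25.143 mg/L.
Steady-state trough Cmin,ss = Cmax,ss·f ≈ 25.143 × 0.125 ≈ 3.143 mg/L.

3.1 mg/L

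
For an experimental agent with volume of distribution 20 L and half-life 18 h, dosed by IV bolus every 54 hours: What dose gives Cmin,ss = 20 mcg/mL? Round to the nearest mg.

2800 mg

τ/t½ = 54/18 ≈ 3, so f = (1/2)^(54/18) ≈ 0.125000.
Cmin,ss = (D/Vd)·f/(1−f), so D = Cmin,ss·Vd·(1−f)/f.
D = 20 × 20 × (1−f)/f ≈ 20 × 20 × 7.00000 ≈ 2800.00 mg.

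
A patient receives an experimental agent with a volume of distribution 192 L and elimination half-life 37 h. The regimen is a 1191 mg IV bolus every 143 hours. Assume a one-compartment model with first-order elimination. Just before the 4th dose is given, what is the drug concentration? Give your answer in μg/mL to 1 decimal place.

f = (1/2)^(τ/t½) = (1/2)^(143/37) ≈ 0.0686.
C₀ = D/Vd = 1191/192 ≈ 6.203 μg/mL.
Before the 4th dose, 3 doses have been given. Superposition: Cmin = C₀·(f + f² + … + f^3).
≈ 6.203 × (0.0686 + 0.0047 + 0.0003) ≈ 6.203 × 0.0736 ≈ 0.457 μg/mL.

0.5 μg/mL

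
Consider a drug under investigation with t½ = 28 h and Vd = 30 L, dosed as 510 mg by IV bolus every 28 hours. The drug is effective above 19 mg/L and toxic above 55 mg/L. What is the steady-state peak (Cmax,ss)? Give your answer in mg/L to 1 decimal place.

The dosing interval is 1 half-life, so f = 2^(−1) = 0.5.
Accumulation ratio R = 1/(1 − f) = 1/0.5 = 2/1.
Single-dose peak C₀ = D/Vd = 510/30 = 17 mg/L.
Steady-state peak Cmax,ss = C₀·R = 17 × 2/1 ≈ 34.000 mg/L.
Peak 34.0 mg/L vs MTC 55 mg/L: below toxic threshold.

34.0 mg/L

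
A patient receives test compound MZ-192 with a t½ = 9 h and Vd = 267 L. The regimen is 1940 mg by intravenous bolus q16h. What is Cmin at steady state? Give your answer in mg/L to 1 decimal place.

k = ln2/t½ = ln2/9 ≈ 0.077016 h⁻¹; fraction remaining f = e^(−kτ) = e^(−0.077016×16) ≈ 0.2916.
Each bolus raises the concentration by D/Vd = 1940/267 ≈ 7.266 mg/L.
Steady-state trough Cmin,ss = C₀·f/(1−f) ≈ 7.266 × 0.2916/0.7084 ≈ 2.991 mg/L.

3.0 mg/L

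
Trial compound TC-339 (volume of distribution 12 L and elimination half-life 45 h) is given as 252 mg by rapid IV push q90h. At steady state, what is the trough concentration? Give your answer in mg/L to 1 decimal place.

The dosing interval is 2 half-lives, so f = 2^(−2) = 0.25.
At steady state, R = 1/(1 − 0.25) = 4/3.
Single-dose peak C₀ = D/Vd = 252/12 = 21 mg/L.
Steady-state peak Cmax,ss = C₀·R = 21 × 4/3 ≈ 28.000 mg/L.
Steady-state trough Cmin,ss = Cmax,ss·f ≈ 28.000 × 0.25 ≈ 7.000 mg/L.

7.0 mg/L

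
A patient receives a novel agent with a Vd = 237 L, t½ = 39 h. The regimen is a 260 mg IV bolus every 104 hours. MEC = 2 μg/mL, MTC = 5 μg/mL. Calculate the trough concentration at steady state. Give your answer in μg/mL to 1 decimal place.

τ/t½ = 104/39 ≈ 2.6667, so fraction remaining f = (1/2)^(104/39) ≈ 0.1575.
At steady state, accumulation factor R = 1/(1 − e^(−kτ)) ≈ 1.1869.
Each bolus raises the concentration by D/Vd = 260/237 ≈ 1.097 μg/mL.
Steady-state peak Cmax,ss = C₀·R ≈ 1.097 × 1.1869 ≈ 1.302 μg/mL.
One interval later, Cmin,ss = Cmax,ss·e^(−kτ) ≈ 1.302 × 0.1575 ≈ 0.205 μg/mL.
Trough 0.2 μg/mL vs MEC 2 μg/mL: subtherapeutic.

0.2 μg/mL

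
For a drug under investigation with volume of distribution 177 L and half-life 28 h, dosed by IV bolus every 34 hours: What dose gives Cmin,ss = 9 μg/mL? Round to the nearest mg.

τ/t½ = 34/28 ≈ 1.2143, so f = (1/2)^(34/28) ≈ 0.430986.
Cmin,ss = (D/Vd)·f/(1−f), so D = Cmin,ss·Vd·(1−f)/f.
D = 9 × 177 × (1−f)/f ≈ 9 × 177 × 1.32026 ≈ 2103.17 mg.

2103 mg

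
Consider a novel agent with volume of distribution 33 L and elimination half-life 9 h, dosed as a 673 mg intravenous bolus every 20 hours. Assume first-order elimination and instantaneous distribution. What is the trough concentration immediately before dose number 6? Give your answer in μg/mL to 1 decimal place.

5.6 μg/mL

f = (1/2)^(τ/t½) = (1/2)^(20/9) ≈ 0.2143.
C₀ = D/Vd = 673/33 ≈ 20.394 μg/mL.
Before the 6th dose, 5 doses have been given. Superposition: Cmin = C₀·(f + f² + … + f^5).
≈ 20.394 × (0.2143 + 0.0459 + 0.0098 + 0.0021 + 0.0005) ≈ 20.394 × 0.2726 ≈ 5.559 μg/mL.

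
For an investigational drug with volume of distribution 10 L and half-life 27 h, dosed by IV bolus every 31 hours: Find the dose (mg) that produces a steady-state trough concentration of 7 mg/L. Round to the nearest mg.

τ/t½ = 31/27 ≈ 1.1481, so f = (1/2)^(31/27) ≈ 0.451204.
Cmin,ss = (D/Vd)·f/(1−f), so D = Cmin,ss·Vd·(1−f)/f.
D = 7 × 10 × (1−f)/f ≈ 7 × 10 × 1.21629 ≈ 85.14 mg.

85 mg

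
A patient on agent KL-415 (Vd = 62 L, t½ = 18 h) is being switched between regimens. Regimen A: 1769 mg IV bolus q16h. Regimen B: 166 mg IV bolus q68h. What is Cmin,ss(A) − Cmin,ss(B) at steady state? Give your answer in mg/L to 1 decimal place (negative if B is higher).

Regimen A: f = (1/2)^(16/18) ≈ 0.5400; Cmin,ss = (1769/62)·f/(1−f) ≈ 33.494 mg/L.
Regimen B: f = (1/2)^(68/18) ≈ 0.0729; Cmin,ss = (166/62)·f/(1−f) ≈ 0.211 mg/L.
Difference ≈ 33.494 − 0.211 ≈ 33.283 mg/L.

33.3 mg/L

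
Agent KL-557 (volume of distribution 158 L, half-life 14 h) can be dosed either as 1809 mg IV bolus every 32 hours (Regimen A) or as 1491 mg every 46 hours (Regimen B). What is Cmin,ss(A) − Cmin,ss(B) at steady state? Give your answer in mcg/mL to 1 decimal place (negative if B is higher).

1.9 mcg/mL

Regimen A: f = (1/2)^(32/14) ≈ 0.2051; Cmin,ss = (1809/158)·f/(1−f) ≈ 2.954 mcg/mL.
Regimen B: f = (1/2)^(46/14) ≈ 0.1025; Cmin,ss = (1491/158)·f/(1−f) ≈ 1.078 mcg/mL.
Difference ≈ 2.954 − 1.078 ≈ 1.876 mcg/mL.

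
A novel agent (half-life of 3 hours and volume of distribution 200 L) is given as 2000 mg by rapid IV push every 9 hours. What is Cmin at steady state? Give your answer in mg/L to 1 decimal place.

1.4 mg/L

The dosing interval is 3 half-lives, so f = 2^(−3) = 0.125.
At steady state, R = 1/(1 − 0.125) = 8/7.
Single-dose peak C₀ = D/Vd = 2000/200 = 10 mg/L.
Steady-state peak Cmax,ss = C₀·R = 10 × 8/7 ≈ 11.429 mg/L.
Steady-state trough Cmin,ss = Cmax,ss·f ≈ 11.429 × 0.125 ≈ 1.429 mg/L.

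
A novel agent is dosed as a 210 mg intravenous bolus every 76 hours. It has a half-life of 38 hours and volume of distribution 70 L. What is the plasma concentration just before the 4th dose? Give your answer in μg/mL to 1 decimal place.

f = (1/2)^(τ/t½) = (1/2)^(76/38) ≈ 0.2500.
C₀ = D/Vd = 210/70 ≈ 3.000 μg/mL.
Before the 4th dose, 3 doses have been given. Superposition: Cmin = C₀·(f + f² + … + f^3).
≈ 3.000 × (0.2500 + 0.0625 + 0.0156) ≈ 3.000 × 0.3281 ≈ 0.984 μg/mL.

1.0 μg/mL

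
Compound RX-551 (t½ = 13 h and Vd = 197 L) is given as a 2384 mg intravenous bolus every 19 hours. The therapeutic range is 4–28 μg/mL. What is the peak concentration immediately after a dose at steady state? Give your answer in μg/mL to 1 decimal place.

Over one 19-h interval, 19/13 ≈ 1.4615 half-lives elapse, leaving f ≈ 0.3631 of each dose.
Accumulation ratio R = 1/(1 − f) ≈ 1/0.6369 ≈ 1.5701.
Single-dose peak C₀ = D/Vd = 2384/197 ≈ 12.102 μg/mL.
Steady-state peak Cmax,ss = C₀·R ≈ 12.102 × 1.5701 ≈ 19.001 μg/mL.
Peak 19.0 μg/mL vs MTC 28 μg/mL: below toxic threshold.

19.0 μg/mL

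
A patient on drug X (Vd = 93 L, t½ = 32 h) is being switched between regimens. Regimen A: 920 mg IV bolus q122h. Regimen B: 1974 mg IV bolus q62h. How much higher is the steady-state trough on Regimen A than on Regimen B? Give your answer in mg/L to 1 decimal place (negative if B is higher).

Regimen A: f = (1/2)^(122/32) ≈ 0.0712; Cmin,ss = (920/93)·f/(1−f) ≈ 0.758 mg/L.
Regimen B: f = (1/2)^(62/32) ≈ 0.2611; Cmin,ss = (1974/93)·f/(1−f) ≈ 7.500 mg/L.
Difference ≈ 0.758 − 7.500 ≈ -6.742 mg/L.

-6.7 mg/L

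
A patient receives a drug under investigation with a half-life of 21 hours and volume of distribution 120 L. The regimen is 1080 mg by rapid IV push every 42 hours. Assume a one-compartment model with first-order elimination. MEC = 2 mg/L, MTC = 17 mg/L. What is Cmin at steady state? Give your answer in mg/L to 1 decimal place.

The dosing interval is 2 half-lives, so f = 2^(−2) = 0.25.
At steady state, R = 1/(1 − 0.25) = 4/3.
Single-dose peak C₀ = D/Vd = 1080/120 = 9 mg/L.
Steady-state peak Cmax,ss = C₀·R = 9 × 4/3 ≈ 12.000 mg/L.
Steady-state trough Cmin,ss = Cmax,ss·f ≈ 12.000 × 0.25 ≈ 3.000 mg/L.
Trough 3.0 mg/L vs MEC 2 mg/L: adequate.

3.0 mg/L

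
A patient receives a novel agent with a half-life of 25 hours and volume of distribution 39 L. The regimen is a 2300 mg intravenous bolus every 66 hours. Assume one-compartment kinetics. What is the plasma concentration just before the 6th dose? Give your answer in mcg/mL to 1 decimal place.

11.3 mcg/mL

f = (1/2)^(τ/t½) = (1/2)^(66/25) ≈ 0.1604.
C₀ = D/Vd = 2300/39 ≈ 58.974 mcg/mL.
Before the 6th dose, 5 doses have been given. Superposition: Cmin = C₀·(f + f² + … + f^5).
≈ 58.974 × (0.1604 + 0.0257 + 0.0041 + 0.0007 + 0.0001) ≈ 58.974 × 0.1910 ≈ 11.264 mcg/mL.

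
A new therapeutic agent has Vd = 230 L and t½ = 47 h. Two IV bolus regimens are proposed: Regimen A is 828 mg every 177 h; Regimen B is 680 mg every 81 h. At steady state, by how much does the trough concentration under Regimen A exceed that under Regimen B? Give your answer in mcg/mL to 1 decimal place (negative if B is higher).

Regimen A: f = (1/2)^(177/47) ≈ 0.0735; Cmin,ss = (828/230)·f/(1−f) ≈ 0.286 mcg/mL.
Regimen B: f = (1/2)^(81/47) ≈ 0.3028; Cmin,ss = (680/230)·f/(1−f) ≈ 1.284 mcg/mL.
Difference ≈ 0.286 − 1.284 ≈ -0.998 mcg/mL.

-1.0 mcg/mL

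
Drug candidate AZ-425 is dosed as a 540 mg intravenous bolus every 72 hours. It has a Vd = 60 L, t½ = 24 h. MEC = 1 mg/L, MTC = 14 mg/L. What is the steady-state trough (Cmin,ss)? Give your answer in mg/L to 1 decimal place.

1.3 mg/L

The dosing interval is 3 half-lives, so f = 2^(−3) = 0.125.
Accumulation ratio R = 1/(1 − f) = 1/0.875 = 8/7.
Single-dose peak C₀ = D/Vd = 540/60 = 9 mg/L.
Steady-state peak Cmax,ss = C₀·R = 9 × 8/7 ≈ 10.286 mg/L.
Steady-state trough Cmin,ss = Cmax,ss·f ≈ 10.286 × 0.125 ≈ 1.286 mg/L.
Trough 1.3 mg/L vs MEC 1 mg/L: adequate.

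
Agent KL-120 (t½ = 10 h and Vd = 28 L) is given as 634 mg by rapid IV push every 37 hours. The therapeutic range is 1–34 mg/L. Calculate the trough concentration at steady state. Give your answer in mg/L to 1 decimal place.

τ/t½ = 37/10 ≈ 3.7, so fraction remaining f = (1/2)^(37/10) ≈ 0.0769.
Single-dose peak C₀ = D/Vd = 634/28 ≈ 22.643 mg/L.
Steady-state trough Cmin,ss = C₀·f/(1−f) ≈ 22.643 × 0.0769/0.9231 ≈ 1.886 mg/L.
Trough 1.9 mg/L vs MEC 1 mg/L: adequate.

1.9 mg/L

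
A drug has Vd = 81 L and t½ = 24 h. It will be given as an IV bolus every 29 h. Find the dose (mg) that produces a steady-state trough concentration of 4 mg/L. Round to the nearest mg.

425 mg

τ/t½ = 29/24 ≈ 1.2083, so f = (1/2)^(29/24) ≈ 0.432768.
Cmin,ss = (D/Vd)·f/(1−f), so D = Cmin,ss·Vd·(1−f)/f.
D = 4 × 81 × (1−f)/f ≈ 4 × 81 × 1.31071 ≈ 424.67 mg.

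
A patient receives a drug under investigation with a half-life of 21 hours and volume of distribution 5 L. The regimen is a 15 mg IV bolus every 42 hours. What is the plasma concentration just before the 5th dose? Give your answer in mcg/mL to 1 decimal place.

f = (1/2)^(τ/t½) = (1/2)^(42/21) ≈ 0.2500.
C₀ = D/Vd = 15/5 ≈ 3.000 mcg/mL.
Before the 5th dose, 4 doses have been given. Superposition: Cmin = C₀·(f + f² + … + f^4).
≈ 3.000 × (0.2500 + 0.0625 + 0.0156 + 0.0039) ≈ 3.000 × 0.3320 ≈ 0.996 mcg/mL.

1.0 mcg/mL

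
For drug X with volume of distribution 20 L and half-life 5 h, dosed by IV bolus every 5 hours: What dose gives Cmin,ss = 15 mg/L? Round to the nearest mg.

τ/t½ = 5/5 ≈ 1, so f = (1/2)^(5/5) ≈ 0.500000.
Cmin,ss = (D/Vd)·f/(1−f), so D = Cmin,ss·Vd·(1−f)/f.
D = 15 × 20 × (1−f)/f ≈ 15 × 20 × 1.00000 ≈ 300.00 mg.

300 mg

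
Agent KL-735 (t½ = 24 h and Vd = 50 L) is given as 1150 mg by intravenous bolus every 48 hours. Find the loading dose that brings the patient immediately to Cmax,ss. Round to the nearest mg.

f = (1/2)^(48/24) ≈ 0.250000; accumulation ratio R = 1/(1−f) ≈ 1.33333.
Loading dose to hit Cmax,ss on first dose: D_load = D_maint·R ≈ 1150 × 1.33333 ≈ 1533.33 mg.

1533 mg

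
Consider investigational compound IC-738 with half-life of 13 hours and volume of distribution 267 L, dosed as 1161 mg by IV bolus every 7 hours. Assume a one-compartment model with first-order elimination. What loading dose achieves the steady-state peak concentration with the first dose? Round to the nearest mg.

f = (1/2)^(7/13) ≈ 0.688505; accumulation ratio R = 1/(1−f) ≈ 3.21032.
Loading dose to hit Cmax,ss on first dose: D_load = D_maint·R ≈ 1161 × 3.21032 ≈ 3727.18 mg.

3727 mg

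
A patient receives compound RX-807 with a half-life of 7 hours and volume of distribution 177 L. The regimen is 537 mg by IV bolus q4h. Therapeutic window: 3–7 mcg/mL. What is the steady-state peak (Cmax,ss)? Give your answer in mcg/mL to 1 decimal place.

9.3 mcg/mL

Over one 4-h interval, 4/7 ≈ 0.57143 half-lives elapse, leaving f ≈ 0.6730 of each dose.
At steady state, accumulation factor R = 1/(1 − e^(−kτ)) ≈ 3.0581.
Each bolus raises the concentration by D/Vd = 537/177 ≈ 3.034 mcg/mL.
Steady-state peak Cmax,ss = C₀·R ≈ 3.034 × 3.0581 ≈ 9.278 mcg/mL.
Peak 9.3 mcg/mL vs MTC 7 mcg/mL: exceeds toxic threshold.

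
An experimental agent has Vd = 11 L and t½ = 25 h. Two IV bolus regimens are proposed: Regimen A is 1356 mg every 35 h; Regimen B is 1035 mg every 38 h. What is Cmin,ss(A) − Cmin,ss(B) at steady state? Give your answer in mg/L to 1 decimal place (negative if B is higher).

Regimen A: f = (1/2)^(35/25) ≈ 0.3789; Cmin,ss = (1356/11)·f/(1−f) ≈ 75.202 mg/L.
Regimen B: f = (1/2)^(38/25) ≈ 0.3487; Cmin,ss = (1035/11)·f/(1−f) ≈ 50.375 mg/L.
Difference ≈ 75.202 − 50.375 ≈ 24.827 mg/L.

24.8 mg/L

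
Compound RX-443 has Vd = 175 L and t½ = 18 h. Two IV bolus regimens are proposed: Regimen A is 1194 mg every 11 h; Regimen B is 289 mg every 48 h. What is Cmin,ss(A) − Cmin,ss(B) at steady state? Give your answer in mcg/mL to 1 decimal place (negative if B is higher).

12.6 mcg/mL

Regimen A: f = (1/2)^(11/18) ≈ 0.6547; Cmin,ss = (1194/175)·f/(1−f) ≈ 12.936 mcg/mL.
Regimen B: f = (1/2)^(48/18) ≈ 0.1575; Cmin,ss = (289/175)·f/(1−f) ≈ 0.309 mcg/mL.
Difference ≈ 12.936 − 0.309 ≈ 12.627 mcg/mL.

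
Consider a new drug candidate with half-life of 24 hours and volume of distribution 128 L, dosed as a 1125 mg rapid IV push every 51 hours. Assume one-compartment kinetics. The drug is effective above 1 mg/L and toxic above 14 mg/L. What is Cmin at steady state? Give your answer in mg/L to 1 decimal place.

2.6 mg/L

τ/t½ = 51/24 ≈ 2.125, so fraction remaining f = (1/2)^(51/24) ≈ 0.2293.
Each bolus raises the concentration by D/Vd = 1125/128 ≈ 8.789 mg/L.
Steady-state trough Cmin,ss = C₀·f/(1−f) ≈ 8.789 × 0.2293/0.7707 ≈ 2.615 mg/L.
Trough 2.6 mg/L vs MEC 1 mg/L: adequate.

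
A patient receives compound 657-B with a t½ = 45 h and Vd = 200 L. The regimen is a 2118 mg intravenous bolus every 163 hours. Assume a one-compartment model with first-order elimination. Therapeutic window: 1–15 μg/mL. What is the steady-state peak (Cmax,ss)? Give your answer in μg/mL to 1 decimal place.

k = ln2/t½ = ln2/45 ≈ 0.015403 h⁻¹; fraction remaining f = e^(−kτ) = e^(−0.015403×163) ≈ 0.0812.
Accumulation ratio R = 1/(1 − f) ≈ 1/0.9188 ≈ 1.0884.
Each bolus raises the concentration by D/Vd = 2118/200 ≈ 10.590 μg/mL.
Steady-state peak Cmax,ss = C₀·R ≈ 10.590 × 1.0884 ≈ 11.526 μg/mL.
Peak 11.5 μg/mL vs MTC 15 μg/mL: below toxic threshold.

11.5 μg/mL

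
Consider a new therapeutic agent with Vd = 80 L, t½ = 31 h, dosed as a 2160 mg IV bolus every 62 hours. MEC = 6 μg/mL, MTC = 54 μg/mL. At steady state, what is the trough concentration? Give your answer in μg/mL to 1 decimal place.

9.0 μg/mL

The dosing interval is 2 half-lives, so f = 2^(−2) = 0.25.
At steady state, R = 1/(1 − 0.25) = 4/3.
Single-dose peak C₀ = D/Vd = 2160/80 = 27 μg/mL.
Steady-state peak Cmax,ss = C₀·R = 27 × 4/3 ≈ 36.000 μg/mL.
Steady-state trough Cmin,ss = Cmax,ss·f ≈ 36.000 × 0.25 ≈ 9.000 μg/mL.
Trough 9.0 μg/mL vs MEC 6 μg/mL: adequate.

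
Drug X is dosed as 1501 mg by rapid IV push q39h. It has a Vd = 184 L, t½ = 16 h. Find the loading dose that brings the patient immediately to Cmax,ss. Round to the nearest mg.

1841 mg

f = (1/2)^(39/16) ≈ 0.184603; accumulation ratio R = 1/(1−f) ≈ 1.22640.
Loading dose to hit Cmax,ss on first dose: D_load = D_maint·R ≈ 1501 × 1.22640 ≈ 1840.83 mg.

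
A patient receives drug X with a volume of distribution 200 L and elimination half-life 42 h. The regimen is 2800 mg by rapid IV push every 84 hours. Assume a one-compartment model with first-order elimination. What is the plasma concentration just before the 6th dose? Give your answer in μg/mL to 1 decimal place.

4.7 μg/mL

f = (1/2)^(τ/t½) = (1/2)^(84/42) ≈ 0.2500.
C₀ = D/Vd = 2800/200 ≈ 14.000 μg/mL.
Before the 6th dose, 5 doses have been given. Superposition: Cmin = C₀·(f + f² + … + f^5).
≈ 14.000 × (0.2500 + 0.0625 + 0.0156 + 0.0039 + 0.0010) ≈ 14.000 × 0.3330 ≈ 4.662 μg/mL.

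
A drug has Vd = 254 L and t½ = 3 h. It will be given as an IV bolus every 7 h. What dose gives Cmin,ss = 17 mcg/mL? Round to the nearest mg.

τ/t½ = 7/3 ≈ 2.3333, so f = (1/2)^(7/3) ≈ 0.198425.
Cmin,ss = (D/Vd)·f/(1−f), so D = Cmin,ss·Vd·(1−f)/f.
D = 17 × 254 × (1−f)/f ≈ 17 × 254 × 4.03969 ≈ 17443.38 mg.

17443 mg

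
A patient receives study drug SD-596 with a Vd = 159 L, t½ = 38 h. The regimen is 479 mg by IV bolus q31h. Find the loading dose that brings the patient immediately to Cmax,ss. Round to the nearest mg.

f = (1/2)^(31/38) ≈ 0.568098; accumulation ratio R = 1/(1−f) ≈ 2.31534.
Loading dose to hit Cmax,ss on first dose: D_load = D_maint·R ≈ 479 × 2.31534 ≈ 1109.05 mg.

1109 mg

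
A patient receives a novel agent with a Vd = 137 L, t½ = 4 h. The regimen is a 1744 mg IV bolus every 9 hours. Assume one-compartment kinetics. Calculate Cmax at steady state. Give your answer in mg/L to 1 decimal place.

16.1 mg/L

τ/t½ = 9/4 ≈ 2.25, so fraction remaining f = (1/2)^(9/4) ≈ 0.2102.
At steady state, accumulation factor R = 1/(1 − e^(−kτ)) ≈ 1.2661.
Each bolus raises the concentration by D/Vd = 1744/137 ≈ 12.730 mg/L.
Steady-state peak Cmax,ss = C₀·R ≈ 12.730 × 1.2661 ≈ 16.117 mg/L.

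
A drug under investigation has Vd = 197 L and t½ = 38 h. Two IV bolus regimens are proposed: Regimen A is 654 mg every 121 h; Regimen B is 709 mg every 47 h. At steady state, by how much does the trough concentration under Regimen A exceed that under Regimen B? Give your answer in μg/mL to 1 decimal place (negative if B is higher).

Regimen A: f = (1/2)^(121/38) ≈ 0.1100; Cmin,ss = (654/197)·f/(1−f) ≈ 0.410 μg/mL.
Regimen B: f = (1/2)^(47/38) ≈ 0.4243; Cmin,ss = (709/197)·f/(1−f) ≈ 2.653 μg/mL.
Difference ≈ 0.410 − 2.653 ≈ -2.243 μg/mL.

-2.2 μg/mL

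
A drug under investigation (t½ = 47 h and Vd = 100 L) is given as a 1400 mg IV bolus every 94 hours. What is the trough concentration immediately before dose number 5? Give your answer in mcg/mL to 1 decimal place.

4.6 mcg/mL

f = (1/2)^(τ/t½) = (1/2)^(94/47) ≈ 0.2500.
C₀ = D/Vd = 1400/100 ≈ 14.000 mcg/mL.
Before the 5th dose, 4 doses have been given. Superposition: Cmin = C₀·(f + f² + … + f^4).
≈ 14.000 × (0.2500 + 0.0625 + 0.0156 + 0.0039) ≈ 14.000 × 0.3320 ≈ 4.648 mcg/mL.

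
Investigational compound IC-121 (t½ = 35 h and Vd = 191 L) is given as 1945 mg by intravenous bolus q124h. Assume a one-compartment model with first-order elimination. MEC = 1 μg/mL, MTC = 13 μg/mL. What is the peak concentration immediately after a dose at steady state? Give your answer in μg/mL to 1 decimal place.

11.1 μg/mL

k = ln2/t½ = ln2/35 ≈ 0.019804 h⁻¹; fraction remaining f = e^(−kτ) = e^(−0.019804×124) ≈ 0.0858.
At steady state, accumulation factor R = 1/(1 − e^(−kτ)) ≈ 1.0939.
Single-dose peak C₀ = D/Vd = 1945/191 ≈ 10.183 μg/mL.
Steady-state peak Cmax,ss = C₀·R ≈ 10.183 × 1.0939 ≈ 11.139 μg/mL.
Peak 11.1 μg/mL vs MTC 13 μg/mL: below toxic threshold.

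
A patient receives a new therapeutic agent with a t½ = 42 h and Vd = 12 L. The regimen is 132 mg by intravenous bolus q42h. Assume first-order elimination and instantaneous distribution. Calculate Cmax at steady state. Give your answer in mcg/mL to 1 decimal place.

22.0 mcg/mL

τ = 42 h = 1 half-life, so f = (1/2)^1 = 0.5.
At steady state, R = 1/(1 − 0.5) = 2/1.
Single-dose peak C₀ = D/Vd = 132/12 = 11 mcg/mL.
Steady-state peak Cmax,ss = C₀·R = 11 × 2/1 ≈ 22.000 mcg/mL.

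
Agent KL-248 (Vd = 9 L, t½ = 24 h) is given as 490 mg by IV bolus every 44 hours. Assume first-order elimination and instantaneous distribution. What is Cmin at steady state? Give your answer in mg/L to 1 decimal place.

τ/t½ = 44/24 ≈ 1.8333, so fraction remaining f = (1/2)^(44/24) ≈ 0.2806.
At steady state, accumulation factor R = 1/(1 − e^(−kτ)) ≈ 1.3900.
Single-dose peak C₀ = D/Vd = 490/9 ≈ 54.444 mg/L.
Steady-state peak Cmax,ss = C₀·R ≈ 54.444 × 1.3900 ≈ 75.677 mg/L.
One interval later, Cmin,ss = Cmax,ss·e^(−kτ) ≈ 75.677 × 0.2806 ≈ 21.235 mg/L.

21.2 mg/L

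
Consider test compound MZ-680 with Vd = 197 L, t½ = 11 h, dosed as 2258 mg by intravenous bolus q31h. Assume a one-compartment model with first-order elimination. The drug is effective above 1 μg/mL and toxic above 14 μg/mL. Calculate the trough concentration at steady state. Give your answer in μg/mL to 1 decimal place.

1.9 μg/mL

τ/t½ = 31/11 ≈ 2.8182, so fraction remaining f = (1/2)^(31/11) ≈ 0.1418.
Each bolus raises the concentration by D/Vd = 2258/197 ≈ 11.462 μg/mL.
Steady-state trough Cmin,ss = C₀·f/(1−f) ≈ 11.462 × 0.1418/0.8582 ≈ 1.894 μg/mL.
Trough 1.9 μg/mL vs MEC 1 μg/mL: adequate.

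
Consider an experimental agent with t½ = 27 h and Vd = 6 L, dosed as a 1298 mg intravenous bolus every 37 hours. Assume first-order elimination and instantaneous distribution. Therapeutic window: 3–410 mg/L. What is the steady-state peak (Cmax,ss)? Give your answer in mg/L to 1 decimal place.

Over one 37-h interval, 37/27 ≈ 1.3704 half-lives elapse, leaving f ≈ 0.3868 of each dose.
Accumulation ratio R = 1/(1 − f) ≈ 1/0.6132 ≈ 1.6308.
Each bolus raises the concentration by D/Vd = 1298/6 ≈ 216.333 mg/L.
Steady-state peak Cmax,ss = C₀·R ≈ 216.333 × 1.6308 ≈ 352.796 mg/L.
Peak 352.8 mg/L vs MTC 410 mg/L: below toxic threshold.

352.8 mg/L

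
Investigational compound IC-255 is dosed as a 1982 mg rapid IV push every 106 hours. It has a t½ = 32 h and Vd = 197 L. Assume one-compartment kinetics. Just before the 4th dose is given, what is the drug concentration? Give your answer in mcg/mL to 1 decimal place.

f = (1/2)^(τ/t½) = (1/2)^(106/32) ≈ 0.1007.
C₀ = D/Vd = 1982/197 ≈ 10.061 mcg/mL.
Before the 4th dose, 3 doses have been given. Superposition: Cmin = C₀·(f + f² + … + f^3).
≈ 10.061 × (0.1007 + 0.0101 + 0.0010) ≈ 10.061 × 0.1118 ≈ 1.125 mcg/mL.

1.1 mcg/mL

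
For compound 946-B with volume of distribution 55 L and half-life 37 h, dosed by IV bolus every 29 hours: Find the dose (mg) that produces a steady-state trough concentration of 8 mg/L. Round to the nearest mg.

τ/t½ = 29/37 ≈ 0.78378, so f = (1/2)^(29/37) ≈ 0.580841.
Cmin,ss = (D/Vd)·f/(1−f), so D = Cmin,ss·Vd·(1−f)/f.
D = 8 × 55 × (1−f)/f ≈ 8 × 55 × 0.72164 ≈ 317.52 mg.

318 mg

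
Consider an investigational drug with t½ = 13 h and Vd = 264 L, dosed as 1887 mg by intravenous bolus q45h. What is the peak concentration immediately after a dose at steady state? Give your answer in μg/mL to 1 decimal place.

Over one 45-h interval, 45/13 ≈ 3.4615 half-lives elapse, leaving f ≈ 0.0908 of each dose.
Accumulation ratio R = 1/(1 − f) ≈ 1/0.9092 ≈ 1.0999.
Each bolus raises the concentration by D/Vd = 1887/264 ≈ 7.148 μg/mL.
Steady-state peak Cmax,ss = C₀·R ≈ 7.148 × 1.0999 ≈ 7.862 μg/mL.

7.9 μg/mL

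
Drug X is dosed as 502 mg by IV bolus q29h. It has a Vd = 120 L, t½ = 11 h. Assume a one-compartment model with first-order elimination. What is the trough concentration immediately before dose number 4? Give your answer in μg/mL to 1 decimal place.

0.8 μg/mL

f = (1/2)^(τ/t½) = (1/2)^(29/11) ≈ 0.1608.
C₀ = D/Vd = 502/120 ≈ 4.183 μg/mL.
Before the 4th dose, 3 doses have been given. Superposition: Cmin = C₀·(f + f² + … + f^3).
≈ 4.183 × (0.1608 + 0.0259 + 0.0042) ≈ 4.183 × 0.1909 ≈ 0.799 μg/mL.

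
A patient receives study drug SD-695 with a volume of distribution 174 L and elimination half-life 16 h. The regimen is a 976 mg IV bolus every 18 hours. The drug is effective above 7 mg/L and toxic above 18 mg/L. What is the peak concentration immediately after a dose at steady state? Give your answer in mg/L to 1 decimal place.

Over one 18-h interval, 18/16 ≈ 1.125 half-lives elapse, leaving f ≈ 0.4585 of each dose.
Accumulation ratio R = 1/(1 − f) ≈ 1/0.5415 ≈ 1.8467.
Each bolus raises the concentration by D/Vd = 976/174 ≈ 5.609 mg/L.
Steady-state peak Cmax,ss = C₀·R ≈ 5.609 × 1.8467 ≈ 10.358 mg/L.
Peak 10.4 mg/L vs MTC 18 mg/L: below toxic threshold.

10.4 mg/L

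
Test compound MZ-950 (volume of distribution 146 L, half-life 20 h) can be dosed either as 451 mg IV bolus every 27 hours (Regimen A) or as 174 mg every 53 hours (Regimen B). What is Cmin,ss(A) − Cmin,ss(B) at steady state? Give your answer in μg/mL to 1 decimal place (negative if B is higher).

Regimen A: f = (1/2)^(27/20) ≈ 0.3923; Cmin,ss = (451/146)·f/(1−f) ≈ 1.994 μg/mL.
Regimen B: f = (1/2)^(53/20) ≈ 0.1593; Cmin,ss = (174/146)·f/(1−f) ≈ 0.226 μg/mL.
Difference ≈ 1.994 − 0.226 ≈ 1.768 μg/mL.

1.8 μg/mL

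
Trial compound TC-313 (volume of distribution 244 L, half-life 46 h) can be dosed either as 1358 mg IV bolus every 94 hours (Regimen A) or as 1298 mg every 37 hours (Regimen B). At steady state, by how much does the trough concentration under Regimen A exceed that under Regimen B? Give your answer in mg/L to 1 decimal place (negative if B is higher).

Regimen A: f = (1/2)^(94/46) ≈ 0.2426; Cmin,ss = (1358/244)·f/(1−f) ≈ 1.783 mg/L.
Regimen B: f = (1/2)^(37/46) ≈ 0.5726; Cmin,ss = (1298/244)·f/(1−f) ≈ 7.127 mg/L.
Difference ≈ 1.783 − 7.127 ≈ -5.344 mg/L.

-5.3 mg/L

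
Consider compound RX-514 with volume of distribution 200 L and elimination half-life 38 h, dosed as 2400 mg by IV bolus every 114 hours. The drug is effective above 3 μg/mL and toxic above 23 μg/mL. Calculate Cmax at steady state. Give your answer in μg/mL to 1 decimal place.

13.7 μg/mL

τ = 114 h = 3 half-lives, so f = (1/2)^3 = 0.125.
At steady state, R = 1/(1 − 0.125) = 8/7.
Single-dose peak C₀ = D/Vd = 2400/200 = 12 μg/mL.
Steady-state peak Cmax,ss = C₀·R = 12 × 8/7 ≈ 13.714 μg/mL.
Peak 13.7 μg/mL vs MTC 23 μg/mL: below toxic threshold.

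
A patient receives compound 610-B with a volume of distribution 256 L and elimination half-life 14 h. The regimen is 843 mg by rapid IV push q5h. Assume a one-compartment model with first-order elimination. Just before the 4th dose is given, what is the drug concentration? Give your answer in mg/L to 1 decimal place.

f = (1/2)^(τ/t½) = (1/2)^(5/14) ≈ 0.7807.
C₀ = D/Vd = 843/256 ≈ 3.293 mg/L.
Before the 4th dose, 3 doses have been given. Superposition: Cmin = C₀·(f + f² + … + f^3).
≈ 3.293 × (0.7807 + 0.6095 + 0.4758) ≈ 3.293 × 1.8660 ≈ 6.145 mg/L.

6.1 mg/L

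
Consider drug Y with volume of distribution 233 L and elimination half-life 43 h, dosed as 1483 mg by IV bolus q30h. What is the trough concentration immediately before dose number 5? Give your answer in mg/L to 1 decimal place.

8.8 mg/L

f = (1/2)^(τ/t½) = (1/2)^(30/43) ≈ 0.6166.
C₀ = D/Vd = 1483/233 ≈ 6.365 mg/L.
Before the 5th dose, 4 doses have been given. Superposition: Cmin = C₀·(f + f² + … + f^4).
≈ 6.365 × (0.6166 + 0.3802 + 0.2344 + 0.1445) ≈ 6.365 × 1.3757 ≈ 8.756 mg/L.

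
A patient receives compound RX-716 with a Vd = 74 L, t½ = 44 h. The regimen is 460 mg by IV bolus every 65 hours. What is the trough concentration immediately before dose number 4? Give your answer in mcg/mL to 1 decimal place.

f = (1/2)^(τ/t½) = (1/2)^(65/44) ≈ 0.3592.
C₀ = D/Vd = 460/74 ≈ 6.216 mcg/mL.
Before the 4th dose, 3 doses have been given. Superposition: Cmin = C₀·(f + f² + … + f^3).
≈ 6.216 × (0.3592 + 0.1290 + 0.0463) ≈ 6.216 × 0.5345 ≈ 3.322 mcg/mL.

3.3 mcg/mL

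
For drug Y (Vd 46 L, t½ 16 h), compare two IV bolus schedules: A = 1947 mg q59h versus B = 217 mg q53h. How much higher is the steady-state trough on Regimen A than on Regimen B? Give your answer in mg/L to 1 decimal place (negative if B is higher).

Regimen A: f = (1/2)^(59/16) ≈ 0.0776; Cmin,ss = (1947/46)·f/(1−f) ≈ 3.561 mg/L.
Regimen B: f = (1/2)^(53/16) ≈ 0.1007; Cmin,ss = (217/46)·f/(1−f) ≈ 0.528 mg/L.
Difference ≈ 3.561 − 0.528 ≈ 3.033 mg/L.

3.0 mg/L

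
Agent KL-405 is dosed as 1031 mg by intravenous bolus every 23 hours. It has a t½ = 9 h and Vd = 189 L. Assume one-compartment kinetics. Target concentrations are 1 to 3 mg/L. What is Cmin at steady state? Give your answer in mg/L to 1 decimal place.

τ/t½ = 23/9 ≈ 2.5556, so fraction remaining f = (1/2)^(23/9) ≈ 0.1701.
Accumulation ratio R = 1/(1 − f) ≈ 1/0.8299 ≈ 1.2050.
Single-dose peak C₀ = D/Vd = 1031/189 ≈ 5.455 mg/L.
Cmax,ss = C₀/(1 − f) ≈ 5.455/0.8299 ≈ 6.573 mg/L.
One interval later, Cmin,ss = Cmax,ss·e^(−kτ) ≈ 6.573 × 0.1701 ≈ 1.118 mg/L.
Trough 1.1 mg/L vs MEC 1 mg/L: adequate.

1.1 mg/L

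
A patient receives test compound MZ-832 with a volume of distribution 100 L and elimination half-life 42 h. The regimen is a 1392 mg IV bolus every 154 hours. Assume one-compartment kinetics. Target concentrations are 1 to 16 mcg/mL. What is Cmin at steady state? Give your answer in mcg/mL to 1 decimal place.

1.2 mcg/mL

Over one 154-h interval, 154/42 ≈ 3.6667 half-lives elapse, leaving f ≈ 0.0787 of each dose.
At steady state, accumulation factor R = 1/(1 − e^(−kτ)) ≈ 1.0854.
Each bolus raises the concentration by D/Vd = 1392/100 ≈ 13.920 mcg/mL.
Steady-state peak Cmax,ss = C₀·R ≈ 13.920 × 1.0854 ≈ 15.109 mcg/mL.
Steady-state trough Cmin,ss = Cmax,ss·f ≈ 15.109 × 0.0787 ≈ 1.189 mcg/mL.
Trough 1.2 mcg/mL vs MEC 1 mcg/mL: adequate.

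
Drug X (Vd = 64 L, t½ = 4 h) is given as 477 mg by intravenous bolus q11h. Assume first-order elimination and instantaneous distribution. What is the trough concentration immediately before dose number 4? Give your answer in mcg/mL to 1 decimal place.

1.3 mcg/mL

f = (1/2)^(τ/t½) = (1/2)^(11/4) ≈ 0.1487.
C₀ = D/Vd = 477/64 ≈ 7.453 mcg/mL.
Before the 4th dose, 3 doses have been given. Superposition: Cmin = C₀·(f + f² + … + f^3).
≈ 7.453 × (0.1487 + 0.0221 + 0.0033) ≈ 7.453 × 0.1741 ≈ 1.298 mcg/mL.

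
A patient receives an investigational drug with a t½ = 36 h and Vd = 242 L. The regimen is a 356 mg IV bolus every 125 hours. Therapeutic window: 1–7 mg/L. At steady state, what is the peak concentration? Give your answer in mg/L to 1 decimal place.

k = ln2/t½ = ln2/36 ≈ 0.019254 h⁻¹; fraction remaining f = e^(−kτ) = e^(−0.019254×125) ≈ 0.0901.
Accumulation ratio R = 1/(1 − f) ≈ 1/0.9099 ≈ 1.0990.
Each bolus raises the concentration by D/Vd = 356/242 ≈ 1.471 mg/L.
Steady-state peak Cmax,ss = C₀·R ≈ 1.471 × 1.0990 ≈ 1.617 mg/L.
Peak 1.6 mg/L vs MTC 7 mg/L: below toxic threshold.

1.6 mg/L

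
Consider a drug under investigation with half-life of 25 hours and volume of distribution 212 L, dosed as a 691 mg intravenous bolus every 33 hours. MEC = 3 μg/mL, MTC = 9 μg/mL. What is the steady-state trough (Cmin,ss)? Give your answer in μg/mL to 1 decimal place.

2.2 μg/mL

Over one 33-h interval, 33/25 ≈ 1.32 half-lives elapse, leaving f ≈ 0.4005 of each dose.
Each bolus raises the concentration by D/Vd = 691/212 ≈ 3.259 μg/mL.
Steady-state trough Cmin,ss = C₀·f/(1−f) ≈ 3.259 × 0.4005/0.5995 ≈ 2.177 μg/mL.
Trough 2.2 μg/mL vs MEC 3 μg/mL: subtherapeutic.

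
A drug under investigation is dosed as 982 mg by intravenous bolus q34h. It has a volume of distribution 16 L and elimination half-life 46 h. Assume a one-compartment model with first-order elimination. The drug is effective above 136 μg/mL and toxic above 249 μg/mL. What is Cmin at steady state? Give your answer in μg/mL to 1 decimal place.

k = ln2/t½ = ln2/46 ≈ 0.015068 h⁻¹; fraction remaining f = e^(−kτ) = e^(−0.015068×34) ≈ 0.5991.
Each bolus raises the concentration by D/Vd = 982/16 ≈ 61.375 μg/mL.
Steady-state trough Cmin,ss = C₀·f/(1−f) ≈ 61.375 × 0.5991/0.4009 ≈ 91.718 μg/mL.
Trough 91.7 μg/mL vs MEC 136 μg/mL: subtherapeutic.

91.7 μg/mL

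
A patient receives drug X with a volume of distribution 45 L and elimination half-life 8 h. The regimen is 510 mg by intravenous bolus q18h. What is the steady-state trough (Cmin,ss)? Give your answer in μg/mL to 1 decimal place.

k = ln2/t½ = ln2/8 ≈ 0.086643 h⁻¹; fraction remaining f = e^(−kτ) = e^(−0.086643×18) ≈ 0.2102.
Accumulation ratio R = 1/(1 − f) ≈ 1/0.7898 ≈ 1.2661.
Single-dose peak C₀ = D/Vd = 510/45 ≈ 11.333 μg/mL.
Steady-state peak Cmax,ss = C₀·R ≈ 11.333 × 1.2661 ≈ 14.349 μg/mL.
Steady-state trough Cmin,ss = Cmax,ss·f ≈ 14.349 × 0.2102 ≈ 3.016 μg/mL.

3.0 μg/mL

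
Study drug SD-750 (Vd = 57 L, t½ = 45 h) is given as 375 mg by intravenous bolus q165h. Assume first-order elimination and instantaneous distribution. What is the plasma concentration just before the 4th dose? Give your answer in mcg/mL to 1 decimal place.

0.6 mcg/mL

f = (1/2)^(τ/t½) = (1/2)^(165/45) ≈ 0.0787.
C₀ = D/Vd = 375/57 ≈ 6.579 mcg/mL.
Before the 4th dose, 3 doses have been given. Superposition: Cmin = C₀·(f + f² + … + f^3).
≈ 6.579 × (0.0787 + 0.0062 + 0.0005) ≈ 6.579 × 0.0854 ≈ 0.562 mcg/mL.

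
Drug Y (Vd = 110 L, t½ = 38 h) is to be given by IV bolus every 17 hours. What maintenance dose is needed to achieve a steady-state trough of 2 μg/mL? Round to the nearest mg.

τ/t½ = 17/38 ≈ 0.44737, so f = (1/2)^(17/38) ≈ 0.733379.
Cmin,ss = (D/Vd)·f/(1−f), so D = Cmin,ss·Vd·(1−f)/f.
D = 2 × 110 × (1−f)/f ≈ 2 × 110 × 0.36355 ≈ 79.98 mg.

80 mg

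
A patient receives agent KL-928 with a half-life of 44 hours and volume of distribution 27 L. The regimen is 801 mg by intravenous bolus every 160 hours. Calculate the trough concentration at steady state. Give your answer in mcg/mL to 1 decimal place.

2.6 mcg/mL

Over one 160-h interval, 160/44 ≈ 3.6364 half-lives elapse, leaving f ≈ 0.0804 of each dose.
Accumulation ratio R = 1/(1 − f) ≈ 1/0.9196 ≈ 1.0874.
Each bolus raises the concentration by D/Vd = 801/27 ≈ 29.667 mcg/mL.
Steady-state peak Cmax,ss = C₀·R ≈ 29.667 × 1.0874 ≈ 32.260 mcg/mL.
Steady-state trough Cmin,ss = Cmax,ss·f ≈ 32.260 × 0.0804 ≈ 2.594 mcg/mL.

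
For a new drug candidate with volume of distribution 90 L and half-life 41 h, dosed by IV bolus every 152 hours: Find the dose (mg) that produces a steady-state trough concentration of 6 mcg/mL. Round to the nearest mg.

6514 mg

τ/t½ = 152/41 ≈ 3.7073, so f = (1/2)^(152/41) ≈ 0.076557.
Cmin,ss = (D/Vd)·f/(1−f), so D = Cmin,ss·Vd·(1−f)/f.
D = 6 × 90 × (1−f)/f ≈ 6 × 90 × 12.06216 ≈ 6513.57 mg.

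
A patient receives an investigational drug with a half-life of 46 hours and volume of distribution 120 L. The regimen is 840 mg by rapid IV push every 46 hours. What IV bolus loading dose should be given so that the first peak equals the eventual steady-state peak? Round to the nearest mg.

1680 mg

f = (1/2)^(46/46) ≈ 0.500000; accumulation ratio R = 1/(1−f) ≈ 2.00000.
Loading dose to hit Cmax,ss on first dose: D_load = D_maint·R ≈ 840 × 2.00000 ≈ 1680.00 mg.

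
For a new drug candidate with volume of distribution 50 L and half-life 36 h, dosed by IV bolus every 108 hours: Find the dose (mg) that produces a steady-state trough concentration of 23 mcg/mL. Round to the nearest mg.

τ/t½ = 108/36 ≈ 3, so f = (1/2)^(108/36) ≈ 0.125000.
Cmin,ss = (D/Vd)·f/(1−f), so D = Cmin,ss·Vd·(1−f)/f.
D = 23 × 50 × (1−f)/f ≈ 23 × 50 × 7.00000 ≈ 8050.00 mg.

8050 mg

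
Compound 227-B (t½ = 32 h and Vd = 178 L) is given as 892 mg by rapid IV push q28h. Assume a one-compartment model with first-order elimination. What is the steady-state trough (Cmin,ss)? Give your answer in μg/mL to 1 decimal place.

6.0 μg/mL

τ/t½ = 28/32 ≈ 0.875, so fraction remaining f = (1/2)^(28/32) ≈ 0.5453.
At steady state, accumulation factor R = 1/(1 − e^(−kτ)) ≈ 2.1993.
Single-dose peak C₀ = D/Vd = 892/178 ≈ 5.011 μg/mL.
Cmax,ss = C₀/(1 − f) ≈ 5.011/0.4547 ≈ 11.020 μg/mL.
One interval later, Cmin,ss = Cmax,ss·e^(−kτ) ≈ 11.020 × 0.5453 ≈ 6.009 μg/mL.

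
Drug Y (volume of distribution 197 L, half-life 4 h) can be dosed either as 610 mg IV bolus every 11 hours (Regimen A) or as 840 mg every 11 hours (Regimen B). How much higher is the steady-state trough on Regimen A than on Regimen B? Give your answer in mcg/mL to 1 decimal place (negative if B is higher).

Regimen A: f = (1/2)^(11/4) ≈ 0.1487; Cmin,ss = (610/197)·f/(1−f) ≈ 0.541 mcg/mL.
Regimen B: f = (1/2)^(11/4) ≈ 0.1487; Cmin,ss = (840/197)·f/(1−f) ≈ 0.745 mcg/mL.
Difference ≈ 0.541 − 0.745 ≈ -0.204 mcg/mL.

-0.2 mcg/mL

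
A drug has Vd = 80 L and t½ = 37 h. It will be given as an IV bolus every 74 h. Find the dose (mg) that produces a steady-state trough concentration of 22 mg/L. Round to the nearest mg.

5280 mg

τ/t½ = 74/37 ≈ 2, so f = (1/2)^(74/37) ≈ 0.250000.
Cmin,ss = (D/Vd)·f/(1−f), so D = Cmin,ss·Vd·(1−f)/f.
D = 22 × 80 × (1−f)/f ≈ 22 × 80 × 3.00000 ≈ 5280.00 mg.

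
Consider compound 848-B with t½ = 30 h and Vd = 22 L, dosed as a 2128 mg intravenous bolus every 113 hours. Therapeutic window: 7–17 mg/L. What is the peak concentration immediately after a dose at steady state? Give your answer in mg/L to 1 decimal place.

104.4 mg/L

k = ln2/t½ = ln2/30 ≈ 0.023105 h⁻¹; fraction remaining f = e^(−kτ) = e^(−0.023105×113) ≈ 0.0735.
Accumulation ratio R = 1/(1 − f) ≈ 1/0.9265 ≈ 1.0793.
Single-dose peak C₀ = D/Vd = 2128/22 ≈ 96.727 mg/L.
Steady-state peak Cmax,ss = C₀·R ≈ 96.727 × 1.0793 ≈ 104.397 mg/L.
Peak 104.4 mg/L vs MTC 17 mg/L: exceeds toxic threshold.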